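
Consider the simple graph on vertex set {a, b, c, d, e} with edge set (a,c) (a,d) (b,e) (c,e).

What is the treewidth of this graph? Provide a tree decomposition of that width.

Each bag holds 2 vertices, so the decomposition has width 1, which upper-bounds the treewidth. Any graph with an edge has treewidth ≥ 1, and G has the edge d–a. Therefore the treewidth is 1.

Treewidth 1.
One optimal decomposition is:
Bags: B1 = {a, d}  B2 = {a, c}  B3 = {c, e}  B4 = {b, e}
Tree: B1–B2, B2–B3, B3–B4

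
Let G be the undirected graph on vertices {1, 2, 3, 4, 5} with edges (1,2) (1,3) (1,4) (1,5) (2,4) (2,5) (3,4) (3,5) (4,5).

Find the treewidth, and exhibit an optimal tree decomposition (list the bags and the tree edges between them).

The largest bag has 4 vertices, giving width 3; this decomposition certifies tw(G) ≤ 3. Conversely, {1, 2, 4, 5} is a clique of size 4, and the vertices of any clique must share a bag in every tree decomposition; so some bag has ≥ 4 vertices and tw(G) ≥ 3. The upper and lower bounds meet at 3, so that is the treewidth.

Treewidth 3.
One such decomposition:
Bags: B1 = {1, 2, 4, 5}  B2 = {1, 3, 4, 5}
Tree: B1–B2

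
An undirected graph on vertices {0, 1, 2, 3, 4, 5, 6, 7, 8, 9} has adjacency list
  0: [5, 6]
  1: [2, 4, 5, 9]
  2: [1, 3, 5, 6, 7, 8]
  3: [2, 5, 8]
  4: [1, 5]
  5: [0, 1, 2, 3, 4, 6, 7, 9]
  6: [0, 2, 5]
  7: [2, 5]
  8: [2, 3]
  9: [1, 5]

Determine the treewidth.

A width-2 tree decomposition is:
Bags: B1 = {1, 2, 5}  B2 = {1, 4, 5}  B3 = {2, 5, 7}  B4 = {2, 5, 6}  B5 = {2, 3, 5}  B6 = {2, 3, 8}  B7 = {0, 5, 6}  B8 = {1, 5, 9}
Tree: B1–B2, B1–B3, B3–B4, B1–B5, B5–B6, B4–B7, B2–B8
Each bag holds 3 vertices, so the decomposition has width 2, which upper-bounds the treewidth. For the lower bound, the 3 vertices {2, 3, 8} are pairwise adjacent, and any tree decomposition puts a clique entirely inside one bag — forcing width ≥ 2. Combining the bounds, tw(G) = 2.

2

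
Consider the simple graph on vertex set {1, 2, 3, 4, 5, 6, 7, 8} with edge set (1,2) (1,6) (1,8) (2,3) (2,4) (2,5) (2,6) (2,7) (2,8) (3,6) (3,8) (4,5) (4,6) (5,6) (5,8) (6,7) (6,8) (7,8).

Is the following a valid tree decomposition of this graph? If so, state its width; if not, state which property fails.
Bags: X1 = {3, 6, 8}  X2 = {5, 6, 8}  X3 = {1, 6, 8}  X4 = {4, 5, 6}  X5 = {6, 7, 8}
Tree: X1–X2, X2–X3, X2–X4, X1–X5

No — vertex 2 appears in no bag.

A tree decomposition must satisfy three properties: every vertex lies in some bag; for every edge, both endpoints lie together in some bag; and for every vertex, the bags containing it form a connected subtree. Here vertex 2 appears in no bag, so the decomposition is invalid.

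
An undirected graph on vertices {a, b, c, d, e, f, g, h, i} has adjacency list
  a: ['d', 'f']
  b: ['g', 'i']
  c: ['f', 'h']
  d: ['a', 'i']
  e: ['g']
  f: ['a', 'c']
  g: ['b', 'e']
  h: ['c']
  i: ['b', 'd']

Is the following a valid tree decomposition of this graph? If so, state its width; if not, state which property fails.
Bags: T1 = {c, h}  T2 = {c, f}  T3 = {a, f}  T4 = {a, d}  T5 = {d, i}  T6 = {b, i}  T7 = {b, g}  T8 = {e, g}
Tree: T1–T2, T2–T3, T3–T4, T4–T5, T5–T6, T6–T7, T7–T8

Yes; width 1.

Every vertex of G appears in some bag (union = {a, b, c, d, e, f, g, h, i}); every edge is covered by a bag; and for each vertex v the set of bags containing v is connected in the bag tree. The decomposition is therefore valid. The largest bag has 2 vertices, so the width is 1.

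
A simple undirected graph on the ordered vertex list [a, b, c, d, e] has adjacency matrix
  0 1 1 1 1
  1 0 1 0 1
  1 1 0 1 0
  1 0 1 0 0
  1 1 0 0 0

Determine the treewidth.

A width-2 tree decomposition is:
Bags: B1 = {a, b, e}  B2 = {a, b, c}  B3 = {a, c, d}
Tree: B1–B2, B2–B3
The largest bag has 3 vertices, giving width 2; this decomposition certifies tw(G) ≤ 2. On the other hand G contains the 3-clique {a, b, e}. A clique must lie in a single bag of any decomposition, so no decomposition can have width below 2. Therefore the treewidth is 2.

2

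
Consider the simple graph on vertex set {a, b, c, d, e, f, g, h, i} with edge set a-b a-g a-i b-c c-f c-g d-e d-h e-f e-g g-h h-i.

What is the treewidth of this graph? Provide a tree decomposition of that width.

The largest bag has 4 vertices, giving width 3; this decomposition certifies tw(G) ≤ 3. For the lower bound: the 4 vertex sets {d,h,i}, {e}, {g}, {a,b,c,f} are disjoint, each induces a connected subgraph, and every pair is joined by at least one edge of G. Contracting each set to a single vertex therefore yields K_{4} as a minor, and since treewidth is minor-monotone, tw(G) ≥ tw(K_{4}) = 3. The upper and lower bounds meet at 3, so that is the treewidth.

Treewidth 3.
Bags: B1 = {d, e, h, i}  B2 = {e, g, h, i}  B3 = {a, e, g, i}  B4 = {a, e, f, g}  B5 = {a, c, f, g}  B6 = {a, b, c, f}
Tree: B1–B2, B2–B3, B3–B4, B4–B5, B5–B6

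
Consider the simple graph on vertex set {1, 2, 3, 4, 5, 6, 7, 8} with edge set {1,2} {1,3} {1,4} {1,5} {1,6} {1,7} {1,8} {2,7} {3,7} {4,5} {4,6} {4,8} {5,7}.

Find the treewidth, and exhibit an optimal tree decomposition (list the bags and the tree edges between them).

Every bag has size at most 3, so the width is 3 − 1 = 2 and tw(G) ≤ 2. Conversely, {1, 2, 7} is a clique of size 3, and the vertices of any clique must share a bag in every tree decomposition; so some bag has ≥ 3 vertices and tw(G) ≥ 2. Hence tw(G) = 2 exactly.

Treewidth 2.
One optimal decomposition is:
Bags: B1 = {1, 5, 7}  B2 = {1, 4, 5}  B3 = {1, 4, 8}  B4 = {1, 4, 6}  B5 = {1, 3, 7}  B6 = {1, 2, 7}
Tree: B1–B2, B2–B3, B3–B4, B1–B5, B1–B6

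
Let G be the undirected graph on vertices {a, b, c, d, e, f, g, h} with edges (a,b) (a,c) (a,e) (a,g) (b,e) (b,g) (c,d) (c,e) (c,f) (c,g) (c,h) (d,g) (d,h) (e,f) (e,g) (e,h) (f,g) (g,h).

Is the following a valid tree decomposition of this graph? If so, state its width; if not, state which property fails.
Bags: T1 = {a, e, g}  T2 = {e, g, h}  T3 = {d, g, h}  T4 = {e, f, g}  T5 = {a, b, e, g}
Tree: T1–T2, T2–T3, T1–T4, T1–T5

A tree decomposition must satisfy three properties: every vertex lies in some bag; for every edge, both endpoints lie together in some bag; and for every vertex, the bags containing it form a connected subtree. Here vertex c appears in no bag, so the decomposition is invalid.

No — vertex c appears in no bag.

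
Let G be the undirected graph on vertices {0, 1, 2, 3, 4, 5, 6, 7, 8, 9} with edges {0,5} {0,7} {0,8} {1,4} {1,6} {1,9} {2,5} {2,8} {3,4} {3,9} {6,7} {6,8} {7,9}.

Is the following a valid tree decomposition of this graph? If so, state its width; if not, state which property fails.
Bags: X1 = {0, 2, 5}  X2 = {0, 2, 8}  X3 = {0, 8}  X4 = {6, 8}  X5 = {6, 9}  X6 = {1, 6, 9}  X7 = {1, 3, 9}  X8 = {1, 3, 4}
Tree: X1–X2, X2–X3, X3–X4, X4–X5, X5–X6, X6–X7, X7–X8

A tree decomposition must satisfy three properties: every vertex lies in some bag; for every edge, both endpoints lie together in some bag; and for every vertex, the bags containing it form a connected subtree. Here vertex 7 appears in no bag, so the decomposition is invalid.

No — vertex 7 appears in no bag.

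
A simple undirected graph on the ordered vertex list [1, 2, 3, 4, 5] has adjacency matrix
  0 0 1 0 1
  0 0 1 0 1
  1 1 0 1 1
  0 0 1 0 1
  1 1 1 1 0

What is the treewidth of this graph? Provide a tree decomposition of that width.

Treewidth 2.
One optimal decomposition is:
Bags: B1 = {1, 3, 5}  B2 = {3, 4, 5}  B3 = {2, 3, 5}
Tree: B1–B2, B1–B3

Each bag holds 3 vertices, so the decomposition has width 2, which upper-bounds the treewidth. Conversely, {1, 3, 5} is a clique of size 3, and the vertices of any clique must share a bag in every tree decomposition; so some bag has ≥ 3 vertices and tw(G) ≥ 2. The upper and lower bounds meet at 2, so that is the treewidth.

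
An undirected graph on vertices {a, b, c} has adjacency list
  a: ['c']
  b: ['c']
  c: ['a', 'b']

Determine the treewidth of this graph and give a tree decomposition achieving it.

Every bag has size at most 2, so the width is 2 − 1 = 1 and tw(G) ≤ 1. Since G has at least one edge (e.g. c–b), it is not an edgeless graph, so tw(G) ≥ 1. Hence tw(G) = 1 exactly.

Treewidth 1.
One optimal decomposition is:
Bags: B1 = {b, c}  B2 = {a, c}
Tree: B1–B2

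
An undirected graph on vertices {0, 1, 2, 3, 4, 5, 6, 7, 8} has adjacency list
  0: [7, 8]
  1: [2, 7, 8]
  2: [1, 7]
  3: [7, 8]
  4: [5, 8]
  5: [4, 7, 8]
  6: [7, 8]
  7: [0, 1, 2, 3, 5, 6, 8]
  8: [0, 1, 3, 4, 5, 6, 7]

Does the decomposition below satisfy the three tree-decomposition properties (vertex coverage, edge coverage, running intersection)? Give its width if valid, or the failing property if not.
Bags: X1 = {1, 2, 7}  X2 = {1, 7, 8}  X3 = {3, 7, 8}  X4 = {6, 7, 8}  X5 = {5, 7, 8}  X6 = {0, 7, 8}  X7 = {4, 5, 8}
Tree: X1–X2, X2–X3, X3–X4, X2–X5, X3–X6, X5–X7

Yes; width 2.

Vertex coverage: the bags together contain {0, 1, 2, 3, 4, 5, 6, 7, 8}, the full vertex set. Edge coverage: each edge of G has both endpoints in at least one bag. Running intersection: for every vertex, the bags containing it form a connected subtree. All three properties hold, so this is a valid tree decomposition of width max|bag| − 1 = 2, and hence tw(G) ≤ 2.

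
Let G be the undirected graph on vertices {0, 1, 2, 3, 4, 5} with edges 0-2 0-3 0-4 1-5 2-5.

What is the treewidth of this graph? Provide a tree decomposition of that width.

Each bag holds 2 vertices, so the decomposition has width 1, which upper-bounds the treewidth. Since G has at least one edge (e.g. 0–3), it is not an edgeless graph, so tw(G) ≥ 1. The upper and lower bounds meet at 1, so that is the treewidth.

Treewidth 1.
Bags: B1 = {0, 3}  B2 = {0, 2}  B3 = {2, 5}  B4 = {0, 4}  B5 = {1, 5}
Tree: B1–B2, B2–B3, B2–B4, B3–B5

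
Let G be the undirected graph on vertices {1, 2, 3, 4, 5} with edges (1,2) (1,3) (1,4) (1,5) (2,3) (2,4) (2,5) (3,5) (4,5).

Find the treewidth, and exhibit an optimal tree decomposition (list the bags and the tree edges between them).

Treewidth 3.
Bags: B1 = {1, 2, 3, 5}  B2 = {1, 2, 4, 5}
Tree: B1–B2

Every bag has size at most 4, so the width is 4 − 1 = 3 and tw(G) ≤ 3. For the lower bound, the 4 vertices {1, 2, 3, 5} are pairwise adjacent, and any tree decomposition puts a clique entirely inside one bag — forcing width ≥ 3. Hence tw(G) = 3 exactly.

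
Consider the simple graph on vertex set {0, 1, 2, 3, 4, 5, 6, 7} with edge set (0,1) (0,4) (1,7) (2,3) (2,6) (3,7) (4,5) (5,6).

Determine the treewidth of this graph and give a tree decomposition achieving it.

Treewidth 2.
One such decomposition:
Bags: B1 = {2, 5, 6}  B2 = {2, 4, 5}  B3 = {0, 2, 4}  B4 = {0, 1, 2}  B5 = {1, 2, 7}  B6 = {2, 3, 7}
Tree: B1–B2, B2–B3, B3–B4, B4–B5, B5–B6

Each bag holds 3 vertices, so the decomposition has width 2, which upper-bounds the treewidth. For the lower bound, G contains the cycle 2–6–5–4–0–1–7–3–2, so G is not a forest; only forests have treewidth ≤ 1, hence tw(G) ≥ 2. Hence tw(G) = 2 exactly.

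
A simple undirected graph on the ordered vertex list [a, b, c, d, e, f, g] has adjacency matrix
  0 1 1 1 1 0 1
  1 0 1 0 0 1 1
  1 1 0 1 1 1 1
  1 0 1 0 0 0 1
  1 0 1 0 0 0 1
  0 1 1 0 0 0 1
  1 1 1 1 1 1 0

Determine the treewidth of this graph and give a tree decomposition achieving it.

The largest bag has 4 vertices, giving width 3; this decomposition certifies tw(G) ≤ 3. For the lower bound, the 4 vertices {a, c, d, g} are pairwise adjacent, and any tree decomposition puts a clique entirely inside one bag — forcing width ≥ 3. Combining the bounds, tw(G) = 3.

Treewidth 3.
One optimal decomposition is:
Bags: B1 = {a, c, d, g}  B2 = {a, c, e, g}  B3 = {a, b, c, g}  B4 = {b, c, f, g}
Tree: B1–B2, B1–B3, B3–B4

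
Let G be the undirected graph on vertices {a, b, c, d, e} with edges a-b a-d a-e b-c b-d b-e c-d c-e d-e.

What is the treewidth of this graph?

3

A width-3 tree decomposition is:
Bags: B1 = {a, b, d, e}  B2 = {b, c, d, e}
Tree: B1–B2
The largest bag has 4 vertices, giving width 3; this decomposition certifies tw(G) ≤ 3. For the lower bound, the 4 vertices {b, c, d, e} are pairwise adjacent, and any tree decomposition puts a clique entirely inside one bag — forcing width ≥ 3. Combining the bounds, tw(G) = 3.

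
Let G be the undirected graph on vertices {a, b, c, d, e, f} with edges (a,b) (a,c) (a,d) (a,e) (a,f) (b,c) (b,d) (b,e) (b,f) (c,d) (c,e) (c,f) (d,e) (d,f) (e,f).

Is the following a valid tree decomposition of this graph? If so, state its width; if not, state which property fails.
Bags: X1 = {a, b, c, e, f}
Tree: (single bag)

No — vertex d appears in no bag.

A tree decomposition must satisfy three properties: every vertex lies in some bag; for every edge, both endpoints lie together in some bag; and for every vertex, the bags containing it form a connected subtree. Here vertex d appears in no bag, so the decomposition is invalid.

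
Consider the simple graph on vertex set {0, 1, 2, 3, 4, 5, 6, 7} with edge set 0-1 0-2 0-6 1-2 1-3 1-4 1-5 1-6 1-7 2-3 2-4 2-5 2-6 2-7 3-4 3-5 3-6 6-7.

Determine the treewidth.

3

A width-3 tree decomposition is:
Bags: B1 = {1, 2, 3, 6}  B2 = {1, 2, 3, 5}  B3 = {0, 1, 2, 6}  B4 = {1, 2, 6, 7}  B5 = {1, 2, 3, 4}
Tree: B1–B2, B1–B3, B1–B4, B1–B5
Every bag has size at most 4, so the width is 4 − 1 = 3 and tw(G) ≤ 3. On the other hand G contains the 4-clique {0, 1, 2, 6}. A clique must lie in a single bag of any decomposition, so no decomposition can have width below 3. Hence tw(G) = 3 exactly.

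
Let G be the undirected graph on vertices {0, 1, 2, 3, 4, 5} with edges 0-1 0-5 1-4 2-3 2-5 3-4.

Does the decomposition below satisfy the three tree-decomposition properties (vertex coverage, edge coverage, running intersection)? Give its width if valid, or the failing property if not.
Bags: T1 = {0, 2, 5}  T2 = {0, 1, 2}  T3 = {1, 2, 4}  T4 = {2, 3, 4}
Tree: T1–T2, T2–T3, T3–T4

Vertex coverage: the bags together contain {0, 1, 2, 3, 4, 5}, the full vertex set. Edge coverage: each edge of G has both endpoints in at least one bag. Running intersection: for every vertex, the bags containing it form a connected subtree. All three properties hold, so this is a valid tree decomposition of width max|bag| − 1 = 2, and hence tw(G) ≤ 2.

Yes; width 2.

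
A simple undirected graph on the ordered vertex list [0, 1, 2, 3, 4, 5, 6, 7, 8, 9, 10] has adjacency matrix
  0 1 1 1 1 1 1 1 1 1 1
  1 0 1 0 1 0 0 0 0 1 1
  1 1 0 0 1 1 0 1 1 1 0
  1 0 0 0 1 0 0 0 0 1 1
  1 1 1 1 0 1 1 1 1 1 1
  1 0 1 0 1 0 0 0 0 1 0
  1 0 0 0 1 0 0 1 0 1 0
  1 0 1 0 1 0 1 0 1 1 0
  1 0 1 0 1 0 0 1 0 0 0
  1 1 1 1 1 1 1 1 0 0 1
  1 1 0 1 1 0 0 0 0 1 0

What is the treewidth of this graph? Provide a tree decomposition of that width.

Treewidth 4.
Bags: B1 = {0, 2, 4, 7, 9}  B2 = {0, 2, 4, 7, 8}  B3 = {0, 1, 2, 4, 9}  B4 = {0, 1, 4, 9, 10}  B5 = {0, 4, 6, 7, 9}  B6 = {0, 3, 4, 9, 10}  B7 = {0, 2, 4, 5, 9}
Tree: B1–B2, B1–B3, B3–B4, B1–B5, B4–B6, B1–B7

Each bag holds 5 vertices, so the decomposition has width 4, which upper-bounds the treewidth. For the lower bound, the 5 vertices {0, 2, 4, 7, 8} are pairwise adjacent, and any tree decomposition puts a clique entirely inside one bag — forcing width ≥ 4. Hence tw(G) = 4 exactly.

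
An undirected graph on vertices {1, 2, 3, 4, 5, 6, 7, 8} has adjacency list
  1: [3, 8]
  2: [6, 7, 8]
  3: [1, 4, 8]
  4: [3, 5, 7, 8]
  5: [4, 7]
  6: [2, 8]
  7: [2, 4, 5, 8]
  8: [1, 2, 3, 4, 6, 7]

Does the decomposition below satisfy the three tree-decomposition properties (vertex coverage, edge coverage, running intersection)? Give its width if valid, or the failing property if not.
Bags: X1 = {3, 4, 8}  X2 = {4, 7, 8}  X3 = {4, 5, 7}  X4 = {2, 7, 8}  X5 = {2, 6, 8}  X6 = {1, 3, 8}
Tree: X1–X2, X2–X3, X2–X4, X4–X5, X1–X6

Yes; width 2.

Every vertex of G appears in some bag (union = {1, 2, 3, 4, 5, 6, 7, 8}); every edge is covered by a bag; and for each vertex v the set of bags containing v is connected in the bag tree. The decomposition is therefore valid. The largest bag has 3 vertices, so the width is 2.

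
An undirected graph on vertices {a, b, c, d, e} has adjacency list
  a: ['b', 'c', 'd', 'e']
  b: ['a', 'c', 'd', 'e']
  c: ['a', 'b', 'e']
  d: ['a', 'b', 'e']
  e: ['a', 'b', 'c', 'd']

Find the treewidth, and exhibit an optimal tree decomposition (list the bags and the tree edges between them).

Treewidth 3.
Bags: B1 = {a, b, c, e}  B2 = {a, b, d, e}
Tree: B1–B2

Each bag holds 4 vertices, so the decomposition has width 3, which upper-bounds the treewidth. Conversely, {a, b, d, e} is a clique of size 4, and the vertices of any clique must share a bag in every tree decomposition; so some bag has ≥ 4 vertices and tw(G) ≥ 3. Therefore the treewidth is 3.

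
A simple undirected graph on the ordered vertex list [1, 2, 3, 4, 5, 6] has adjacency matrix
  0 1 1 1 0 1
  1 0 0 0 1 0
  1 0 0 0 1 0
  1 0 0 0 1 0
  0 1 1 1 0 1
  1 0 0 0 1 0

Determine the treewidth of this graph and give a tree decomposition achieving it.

Treewidth 2.
One optimal decomposition is:
Bags: B1 = {1, 3, 5}  B2 = {1, 5, 6}  B3 = {1, 4, 5}  B4 = {1, 2, 5}
Tree: B1–B2, B2–B3, B3–B4

Each bag holds 3 vertices, so the decomposition has width 2, which upper-bounds the treewidth. Since 1–3–5–6–1 is a cycle in G, G is not acyclic. Forests are exactly the graphs of treewidth ≤ 1, so tw(G) ≥ 2. Combining the bounds, tw(G) = 2.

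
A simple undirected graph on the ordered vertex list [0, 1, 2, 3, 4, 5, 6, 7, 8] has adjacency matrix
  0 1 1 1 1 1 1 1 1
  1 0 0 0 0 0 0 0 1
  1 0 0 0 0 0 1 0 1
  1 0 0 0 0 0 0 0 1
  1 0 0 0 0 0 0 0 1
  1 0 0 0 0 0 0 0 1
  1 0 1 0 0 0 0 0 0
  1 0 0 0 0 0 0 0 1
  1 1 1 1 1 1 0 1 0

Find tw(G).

A width-2 tree decomposition is:
Bags: B1 = {0, 2, 8}  B2 = {0, 5, 8}  B3 = {0, 3, 8}  B4 = {0, 2, 6}  B5 = {0, 4, 8}  B6 = {0, 1, 8}  B7 = {0, 7, 8}
Tree: B1–B2, B1–B3, B1–B4, B2–B5, B5–B6, B5–B7
Every bag has size at most 3, so the width is 3 − 1 = 2 and tw(G) ≤ 2. Conversely, {0, 1, 8} is a clique of size 3, and the vertices of any clique must share a bag in every tree decomposition; so some bag has ≥ 3 vertices and tw(G) ≥ 2. The upper and lower bounds meet at 2, so that is the treewidth.

2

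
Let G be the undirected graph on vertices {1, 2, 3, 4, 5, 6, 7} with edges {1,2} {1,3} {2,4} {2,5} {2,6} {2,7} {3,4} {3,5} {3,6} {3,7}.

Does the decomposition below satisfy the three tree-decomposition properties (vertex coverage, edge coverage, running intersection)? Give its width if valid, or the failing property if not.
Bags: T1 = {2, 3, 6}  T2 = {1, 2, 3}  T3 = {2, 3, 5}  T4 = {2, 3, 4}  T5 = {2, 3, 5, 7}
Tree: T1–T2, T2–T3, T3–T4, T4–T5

A tree decomposition must satisfy three properties: every vertex lies in some bag; for every edge, both endpoints lie together in some bag; and for every vertex, the bags containing it form a connected subtree. Here bags containing vertex 5 are not connected in the tree, so the decomposition is invalid.

No — bags containing vertex 5 are not connected in the tree.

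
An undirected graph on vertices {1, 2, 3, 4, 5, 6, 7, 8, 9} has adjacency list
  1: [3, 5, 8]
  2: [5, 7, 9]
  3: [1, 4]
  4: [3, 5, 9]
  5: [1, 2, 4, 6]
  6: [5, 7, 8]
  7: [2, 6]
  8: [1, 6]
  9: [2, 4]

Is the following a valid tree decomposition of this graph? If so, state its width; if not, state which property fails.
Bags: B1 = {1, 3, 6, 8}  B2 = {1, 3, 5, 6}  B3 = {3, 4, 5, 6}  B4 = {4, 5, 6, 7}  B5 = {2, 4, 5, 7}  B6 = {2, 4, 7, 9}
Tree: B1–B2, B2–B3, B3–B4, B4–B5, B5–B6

Yes; width 3.

Vertex coverage: the bags together contain {1, 2, 3, 4, 5, 6, 7, 8, 9}, the full vertex set. Edge coverage: each edge of G has both endpoints in at least one bag. Running intersection: for every vertex, the bags containing it form a connected subtree. All three properties hold, so this is a valid tree decomposition of width max|bag| − 1 = 3, and hence tw(G) ≤ 3.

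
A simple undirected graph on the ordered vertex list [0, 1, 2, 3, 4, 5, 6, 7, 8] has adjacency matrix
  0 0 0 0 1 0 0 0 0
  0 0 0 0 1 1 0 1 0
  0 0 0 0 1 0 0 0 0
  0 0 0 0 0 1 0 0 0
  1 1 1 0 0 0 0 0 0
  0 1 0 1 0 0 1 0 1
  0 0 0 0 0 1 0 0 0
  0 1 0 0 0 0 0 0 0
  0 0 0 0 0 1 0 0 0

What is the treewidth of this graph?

A width-1 tree decomposition is:
Bags: B1 = {1, 5}  B2 = {5, 6}  B3 = {1, 4}  B4 = {2, 4}  B5 = {3, 5}  B6 = {0, 4}  B7 = {1, 7}  B8 = {5, 8}
Tree: B1–B2, B1–B3, B3–B4, B2–B5, B3–B6, B1–B7, B1–B8
The largest bag has 2 vertices, giving width 1; this decomposition certifies tw(G) ≤ 1. G has an edge, so its treewidth is at least 1. Therefore the treewidth is 1.

1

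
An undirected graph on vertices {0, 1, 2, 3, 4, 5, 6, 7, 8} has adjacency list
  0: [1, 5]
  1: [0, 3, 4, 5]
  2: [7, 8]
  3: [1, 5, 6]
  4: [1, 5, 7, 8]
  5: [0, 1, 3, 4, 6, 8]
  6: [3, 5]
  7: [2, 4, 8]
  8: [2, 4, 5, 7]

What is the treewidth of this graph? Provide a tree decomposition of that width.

Treewidth 2.
One optimal decomposition is:
Bags: B1 = {1, 3, 5}  B2 = {1, 4, 5}  B3 = {0, 1, 5}  B4 = {4, 5, 8}  B5 = {3, 5, 6}  B6 = {4, 7, 8}  B7 = {2, 7, 8}
Tree: B1–B2, B1–B3, B2–B4, B1–B5, B4–B6, B6–B7

Every bag has size at most 3, so the width is 3 − 1 = 2 and tw(G) ≤ 2. On the other hand G contains the 3-clique {2, 7, 8}. A clique must lie in a single bag of any decomposition, so no decomposition can have width below 2. The upper and lower bounds meet at 2, so that is the treewidth.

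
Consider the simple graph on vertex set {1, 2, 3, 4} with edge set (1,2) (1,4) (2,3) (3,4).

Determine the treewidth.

2

A width-2 tree decomposition is:
Bags: B1 = {1, 2, 3}  B2 = {1, 3, 4}
Tree: B1–B2
Each bag holds 3 vertices, so the decomposition has width 2, which upper-bounds the treewidth. The edges 1–2–3–4–1 form a cycle, so G is not a tree and its treewidth is at least 2. Therefore the treewidth is 2.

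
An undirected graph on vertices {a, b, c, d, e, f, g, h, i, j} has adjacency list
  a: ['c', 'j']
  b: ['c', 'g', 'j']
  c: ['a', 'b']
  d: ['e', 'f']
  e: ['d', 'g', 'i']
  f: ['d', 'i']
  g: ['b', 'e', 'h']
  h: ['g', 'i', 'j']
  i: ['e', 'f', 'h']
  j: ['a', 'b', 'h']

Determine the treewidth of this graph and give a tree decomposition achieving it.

Treewidth 2.
One optimal decomposition is:
Bags: B1 = {d, e, f}  B2 = {e, f, i}  B3 = {e, g, i}  B4 = {g, h, i}  B5 = {b, g, h}  B6 = {b, h, j}  B7 = {b, c, j}  B8 = {a, c, j}
Tree: B1–B2, B2–B3, B3–B4, B4–B5, B5–B6, B6–B7, B7–B8

Each bag holds 3 vertices, so the decomposition has width 2, which upper-bounds the treewidth. Since d–f–i–e–d is a cycle in G, G is not acyclic. Forests are exactly the graphs of treewidth ≤ 1, so tw(G) ≥ 2. Combining the bounds, tw(G) = 2.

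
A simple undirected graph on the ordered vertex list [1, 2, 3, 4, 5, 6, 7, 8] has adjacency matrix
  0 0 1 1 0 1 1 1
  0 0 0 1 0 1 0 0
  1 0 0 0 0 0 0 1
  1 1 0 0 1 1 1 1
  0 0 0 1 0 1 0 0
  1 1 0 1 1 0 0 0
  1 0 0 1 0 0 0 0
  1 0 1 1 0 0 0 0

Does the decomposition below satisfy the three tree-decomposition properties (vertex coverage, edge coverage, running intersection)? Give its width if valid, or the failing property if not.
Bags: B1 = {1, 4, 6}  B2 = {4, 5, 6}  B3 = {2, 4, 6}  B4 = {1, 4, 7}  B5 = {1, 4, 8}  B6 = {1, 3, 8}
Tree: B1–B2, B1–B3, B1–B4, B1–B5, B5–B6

Every vertex of G appears in some bag (union = {1, 2, 3, 4, 5, 6, 7, 8}); every edge is covered by a bag; and for each vertex v the set of bags containing v is connected in the bag tree. The decomposition is therefore valid. The largest bag has 3 vertices, so the width is 2.

Yes; width 2.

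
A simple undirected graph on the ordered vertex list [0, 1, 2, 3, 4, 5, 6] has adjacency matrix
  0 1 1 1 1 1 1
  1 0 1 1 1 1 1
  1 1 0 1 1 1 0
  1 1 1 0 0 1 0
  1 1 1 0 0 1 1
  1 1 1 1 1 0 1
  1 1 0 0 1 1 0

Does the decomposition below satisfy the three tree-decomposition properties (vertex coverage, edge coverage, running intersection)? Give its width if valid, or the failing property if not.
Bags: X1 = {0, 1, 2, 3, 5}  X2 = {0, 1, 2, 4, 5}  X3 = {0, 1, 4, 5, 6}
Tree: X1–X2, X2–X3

Yes; width 4.

Checking the three conditions: (i) the bags cover all of {0, 1, 2, 3, 4, 5, 6}; (ii) for each edge, some bag contains both endpoints; (iii) the bags containing any fixed vertex form a subtree. All hold, so the decomposition is valid with width 5 − 1 = 4.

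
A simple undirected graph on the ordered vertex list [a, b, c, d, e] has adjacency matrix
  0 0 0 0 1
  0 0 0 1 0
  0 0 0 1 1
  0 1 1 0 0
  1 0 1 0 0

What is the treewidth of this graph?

A width-1 tree decomposition is:
Bags: B1 = {a, e}  B2 = {c, e}  B3 = {c, d}  B4 = {b, d}
Tree: B1–B2, B2–B3, B3–B4
The largest bag has 2 vertices, giving width 1; this decomposition certifies tw(G) ≤ 1. Since G has at least one edge (e.g. a–e), it is not an edgeless graph, so tw(G) ≥ 1. The upper and lower bounds meet at 1, so that is the treewidth.

1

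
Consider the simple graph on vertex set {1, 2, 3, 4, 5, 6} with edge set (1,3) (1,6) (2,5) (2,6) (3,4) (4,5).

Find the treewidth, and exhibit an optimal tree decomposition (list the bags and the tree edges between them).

Each bag holds 3 vertices, so the decomposition has width 2, which upper-bounds the treewidth. For the lower bound, G contains the cycle 3–1–6–2–5–4–3, so G is not a forest; only forests have treewidth ≤ 1, hence tw(G) ≥ 2. The upper and lower bounds meet at 2, so that is the treewidth.

Treewidth 2.
Bags: B1 = {1, 3, 6}  B2 = {2, 3, 6}  B3 = {2, 3, 5}  B4 = {3, 4, 5}
Tree: B1–B2, B2–B3, B3–B4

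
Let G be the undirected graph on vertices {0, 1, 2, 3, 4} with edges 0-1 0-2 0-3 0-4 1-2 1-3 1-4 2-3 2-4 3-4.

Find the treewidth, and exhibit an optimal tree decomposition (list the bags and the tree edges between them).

A single bag containing all 5 vertices is trivially a valid decomposition of width 4. Conversely, {0, 1, 2, 3, 4} is a clique of size 5, and the vertices of any clique must share a bag in every tree decomposition; so some bag has ≥ 5 vertices and tw(G) ≥ 4. The upper and lower bounds meet at 4, so that is the treewidth.

Treewidth 4.
Bags: B1 = {0, 1, 2, 3, 4}
Tree: (single bag)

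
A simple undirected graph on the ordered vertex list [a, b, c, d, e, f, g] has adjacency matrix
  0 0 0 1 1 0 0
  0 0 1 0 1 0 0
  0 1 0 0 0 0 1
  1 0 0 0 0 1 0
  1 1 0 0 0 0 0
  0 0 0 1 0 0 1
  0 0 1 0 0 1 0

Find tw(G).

A width-2 tree decomposition is:
Bags: B1 = {a, d, f}  B2 = {a, e, f}  B3 = {b, e, f}  B4 = {b, c, f}  B5 = {c, f, g}
Tree: B1–B2, B2–B3, B3–B4, B4–B5
Every bag has size at most 3, so the width is 3 − 1 = 2 and tw(G) ≤ 2. The edges f–d–a–e–b–c–g–f form a cycle, so G is not a tree and its treewidth is at least 2. Hence tw(G) = 2 exactly.

2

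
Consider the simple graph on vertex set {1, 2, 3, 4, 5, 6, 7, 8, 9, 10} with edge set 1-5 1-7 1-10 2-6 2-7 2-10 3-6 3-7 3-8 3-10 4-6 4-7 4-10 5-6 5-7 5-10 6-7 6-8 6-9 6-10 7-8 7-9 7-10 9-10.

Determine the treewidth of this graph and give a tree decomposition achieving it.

Treewidth 3.
One optimal decomposition is:
Bags: B1 = {3, 6, 7, 10}  B2 = {5, 6, 7, 10}  B3 = {2, 6, 7, 10}  B4 = {3, 6, 7, 8}  B5 = {6, 7, 9, 10}  B6 = {1, 5, 7, 10}  B7 = {4, 6, 7, 10}
Tree: B1–B2, B1–B3, B1–B4, B3–B5, B2–B6, B1–B7

Every bag has size at most 4, so the width is 4 − 1 = 3 and tw(G) ≤ 3. On the other hand G contains the 4-clique {1, 5, 7, 10}. A clique must lie in a single bag of any decomposition, so no decomposition can have width below 3. Therefore the treewidth is 3.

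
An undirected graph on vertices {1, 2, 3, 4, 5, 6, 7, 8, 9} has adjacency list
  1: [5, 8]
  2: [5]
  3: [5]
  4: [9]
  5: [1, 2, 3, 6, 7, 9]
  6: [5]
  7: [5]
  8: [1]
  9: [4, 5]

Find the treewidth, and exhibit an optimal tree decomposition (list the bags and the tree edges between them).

Each bag holds 2 vertices, so the decomposition has width 1, which upper-bounds the treewidth. G has an edge, so its treewidth is at least 1. Therefore the treewidth is 1.

Treewidth 1.
One such decomposition:
Bags: B1 = {2, 5}  B2 = {5, 9}  B3 = {5, 6}  B4 = {1, 5}  B5 = {3, 5}  B6 = {1, 8}  B7 = {4, 9}  B8 = {5, 7}
Tree: B1–B2, B1–B3, B3–B4, B4–B5, B4–B6, B2–B7, B2–B8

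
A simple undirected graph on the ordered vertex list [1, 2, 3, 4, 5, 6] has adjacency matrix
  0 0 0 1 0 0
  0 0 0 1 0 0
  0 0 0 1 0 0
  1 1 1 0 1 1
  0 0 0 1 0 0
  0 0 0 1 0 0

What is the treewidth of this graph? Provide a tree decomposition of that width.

Treewidth 1.
Bags: B1 = {3, 4}  B2 = {4, 6}  B3 = {2, 4}  B4 = {1, 4}  B5 = {4, 5}
Tree: B1–B2, B1–B3, B1–B4, B2–B5

Every bag has size at most 2, so the width is 2 − 1 = 1 and tw(G) ≤ 1. Since G has at least one edge (e.g. 3–4), it is not an edgeless graph, so tw(G) ≥ 1. The upper and lower bounds meet at 1, so that is the treewidth.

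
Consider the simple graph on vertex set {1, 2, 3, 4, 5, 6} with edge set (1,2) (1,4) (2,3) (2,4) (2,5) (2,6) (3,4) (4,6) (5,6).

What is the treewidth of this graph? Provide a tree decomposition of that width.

Treewidth 2.
One optimal decomposition is:
Bags: B1 = {2, 4, 6}  B2 = {2, 3, 4}  B3 = {2, 5, 6}  B4 = {1, 2, 4}
Tree: B1–B2, B1–B3, B2–B4

Each bag holds 3 vertices, so the decomposition has width 2, which upper-bounds the treewidth. Conversely, {1, 2, 4} is a clique of size 3, and the vertices of any clique must share a bag in every tree decomposition; so some bag has ≥ 3 vertices and tw(G) ≥ 2. Therefore the treewidth is 2.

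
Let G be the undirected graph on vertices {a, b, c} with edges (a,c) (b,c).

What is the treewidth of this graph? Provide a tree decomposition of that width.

Every bag has size at most 2, so the width is 2 − 1 = 1 and tw(G) ≤ 1. Since G has at least one edge (e.g. b–c), it is not an edgeless graph, so tw(G) ≥ 1. Therefore the treewidth is 1.

Treewidth 1.
Bags: B1 = {b, c}  B2 = {a, c}
Tree: B1–B2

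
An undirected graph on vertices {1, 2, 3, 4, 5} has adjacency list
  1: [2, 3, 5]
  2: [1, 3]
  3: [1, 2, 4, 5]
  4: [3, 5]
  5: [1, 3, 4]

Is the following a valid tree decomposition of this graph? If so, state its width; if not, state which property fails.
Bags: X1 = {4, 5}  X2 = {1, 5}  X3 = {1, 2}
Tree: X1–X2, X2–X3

A tree decomposition must satisfy three properties: every vertex lies in some bag; for every edge, both endpoints lie together in some bag; and for every vertex, the bags containing it form a connected subtree. Here vertex 3 appears in no bag, so the decomposition is invalid.

No — vertex 3 appears in no bag.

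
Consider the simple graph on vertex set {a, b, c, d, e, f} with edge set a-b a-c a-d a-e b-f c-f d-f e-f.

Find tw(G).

A width-2 tree decomposition is:
Bags: B1 = {a, d, f}  B2 = {a, b, f}  B3 = {a, c, f}  B4 = {a, e, f}
Tree: B1–B2, B2–B3, B3–B4
Each bag holds 3 vertices, so the decomposition has width 2, which upper-bounds the treewidth. The edges d–f–b–a–d form a cycle, so G is not a tree and its treewidth is at least 2. The upper and lower bounds meet at 2, so that is the treewidth.

2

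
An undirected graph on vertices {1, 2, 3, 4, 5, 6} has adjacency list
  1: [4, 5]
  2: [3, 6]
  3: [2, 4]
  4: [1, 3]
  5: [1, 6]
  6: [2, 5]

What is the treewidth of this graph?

2

A width-2 tree decomposition is:
Bags: B1 = {1, 5, 6}  B2 = {1, 2, 6}  B3 = {1, 2, 3}  B4 = {1, 3, 4}
Tree: B1–B2, B2–B3, B3–B4
Each bag holds 3 vertices, so the decomposition has width 2, which upper-bounds the treewidth. For the lower bound, G contains the cycle 1–5–6–2–3–4–1, so G is not a forest; only forests have treewidth ≤ 1, hence tw(G) ≥ 2. Therefore the treewidth is 2.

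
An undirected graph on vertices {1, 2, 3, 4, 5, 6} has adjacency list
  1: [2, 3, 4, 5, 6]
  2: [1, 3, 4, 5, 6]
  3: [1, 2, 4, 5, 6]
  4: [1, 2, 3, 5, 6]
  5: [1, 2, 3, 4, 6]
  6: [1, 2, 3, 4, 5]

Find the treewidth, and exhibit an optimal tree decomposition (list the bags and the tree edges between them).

Treewidth 5.
One such decomposition:
Bags: B1 = {1, 2, 3, 4, 5, 6}
Tree: (single bag)

With just one bag of size 6, the width is 6 − 1 = 5, so tw(G) ≤ 5. On the other hand G contains the 6-clique {1, 2, 3, 4, 5, 6}. A clique must lie in a single bag of any decomposition, so no decomposition can have width below 5. The upper and lower bounds meet at 5, so that is the treewidth.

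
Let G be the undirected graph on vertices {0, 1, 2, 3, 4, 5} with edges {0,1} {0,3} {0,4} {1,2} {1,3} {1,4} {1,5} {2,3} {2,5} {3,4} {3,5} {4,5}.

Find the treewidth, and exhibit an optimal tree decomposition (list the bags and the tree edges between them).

Every bag has size at most 4, so the width is 4 − 1 = 3 and tw(G) ≤ 3. Conversely, {1, 2, 3, 5} is a clique of size 4, and the vertices of any clique must share a bag in every tree decomposition; so some bag has ≥ 4 vertices and tw(G) ≥ 3. Therefore the treewidth is 3.

Treewidth 3.
One optimal decomposition is:
Bags: B1 = {0, 1, 3, 4}  B2 = {1, 3, 4, 5}  B3 = {1, 2, 3, 5}
Tree: B1–B2, B2–B3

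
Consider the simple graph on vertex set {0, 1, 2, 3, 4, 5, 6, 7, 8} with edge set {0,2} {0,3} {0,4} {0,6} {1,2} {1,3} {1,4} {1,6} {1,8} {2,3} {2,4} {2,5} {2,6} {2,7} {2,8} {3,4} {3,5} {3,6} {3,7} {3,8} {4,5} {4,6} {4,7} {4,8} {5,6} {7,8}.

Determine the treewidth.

4

A width-4 tree decomposition is:
Bags: B1 = {2, 3, 4, 5, 6}  B2 = {1, 2, 3, 4, 6}  B3 = {0, 2, 3, 4, 6}  B4 = {1, 2, 3, 4, 8}  B5 = {2, 3, 4, 7, 8}
Tree: B1–B2, B1–B3, B2–B4, B4–B5
The largest bag has 5 vertices, giving width 4; this decomposition certifies tw(G) ≤ 4. On the other hand G contains the 5-clique {1, 2, 3, 4, 8}. A clique must lie in a single bag of any decomposition, so no decomposition can have width below 4. Combining the bounds, tw(G) = 4.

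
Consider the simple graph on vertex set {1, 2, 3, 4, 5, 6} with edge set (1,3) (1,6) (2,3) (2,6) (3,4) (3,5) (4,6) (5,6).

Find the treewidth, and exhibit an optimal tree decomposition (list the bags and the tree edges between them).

Every bag has size at most 3, so the width is 3 − 1 = 2 and tw(G) ≤ 2. The edges 3–2–6–1–3 form a cycle, so G is not a tree and its treewidth is at least 2. Hence tw(G) = 2 exactly.

Treewidth 2.
One optimal decomposition is:
Bags: B1 = {2, 3, 6}  B2 = {1, 3, 6}  B3 = {3, 4, 6}  B4 = {3, 5, 6}
Tree: B1–B2, B2–B3, B3–B4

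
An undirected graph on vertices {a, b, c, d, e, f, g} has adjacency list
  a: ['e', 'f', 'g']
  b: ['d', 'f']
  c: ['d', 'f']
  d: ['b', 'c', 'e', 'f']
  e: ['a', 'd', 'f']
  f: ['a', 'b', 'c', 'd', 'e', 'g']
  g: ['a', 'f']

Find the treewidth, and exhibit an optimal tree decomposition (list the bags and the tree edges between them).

Treewidth 2.
One such decomposition:
Bags: B1 = {c, d, f}  B2 = {b, d, f}  B3 = {d, e, f}  B4 = {a, e, f}  B5 = {a, f, g}
Tree: B1–B2, B2–B3, B3–B4, B4–B5

Every bag has size at most 3, so the width is 3 − 1 = 2 and tw(G) ≤ 2. Conversely, {d, e, f} is a clique of size 3, and the vertices of any clique must share a bag in every tree decomposition; so some bag has ≥ 3 vertices and tw(G) ≥ 2. Combining the bounds, tw(G) = 2.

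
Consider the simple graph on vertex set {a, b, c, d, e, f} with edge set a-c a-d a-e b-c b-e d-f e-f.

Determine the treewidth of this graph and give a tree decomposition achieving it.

Treewidth 2.
One such decomposition:
Bags: B1 = {a, d, f}  B2 = {a, e, f}  B3 = {a, c, e}  B4 = {b, c, e}
Tree: B1–B2, B2–B3, B3–B4

Each bag holds 3 vertices, so the decomposition has width 2, which upper-bounds the treewidth. For the lower bound, G contains the cycle d–f–e–a–d, so G is not a forest; only forests have treewidth ≤ 1, hence tw(G) ≥ 2. Hence tw(G) = 2 exactly.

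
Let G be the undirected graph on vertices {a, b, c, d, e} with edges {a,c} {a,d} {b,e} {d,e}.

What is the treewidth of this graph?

1

A width-1 tree decomposition is:
Bags: B1 = {a, c}  B2 = {a, d}  B3 = {d, e}  B4 = {b, e}
Tree: B1–B2, B2–B3, B3–B4
Every bag has size at most 2, so the width is 2 − 1 = 1 and tw(G) ≤ 1. Any graph with an edge has treewidth ≥ 1, and G has the edge c–a. Hence tw(G) = 1 exactly.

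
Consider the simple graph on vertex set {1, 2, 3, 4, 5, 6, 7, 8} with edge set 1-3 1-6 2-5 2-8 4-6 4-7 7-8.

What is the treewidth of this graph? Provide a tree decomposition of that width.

Treewidth 1.
Bags: B1 = {1, 3}  B2 = {1, 6}  B3 = {4, 6}  B4 = {4, 7}  B5 = {7, 8}  B6 = {2, 8}  B7 = {2, 5}
Tree: B1–B2, B2–B3, B3–B4, B4–B5, B5–B6, B6–B7

The largest bag has 2 vertices, giving width 1; this decomposition certifies tw(G) ≤ 1. G has an edge, so its treewidth is at least 1. The upper and lower bounds meet at 1, so that is the treewidth.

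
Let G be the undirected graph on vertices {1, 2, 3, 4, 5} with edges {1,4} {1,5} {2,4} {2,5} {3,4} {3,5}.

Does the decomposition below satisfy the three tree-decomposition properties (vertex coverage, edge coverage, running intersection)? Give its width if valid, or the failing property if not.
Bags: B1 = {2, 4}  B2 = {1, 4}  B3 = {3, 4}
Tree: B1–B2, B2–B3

A tree decomposition must satisfy three properties: every vertex lies in some bag; for every edge, both endpoints lie together in some bag; and for every vertex, the bags containing it form a connected subtree. Here vertex 5 appears in no bag, so the decomposition is invalid.

No — vertex 5 appears in no bag.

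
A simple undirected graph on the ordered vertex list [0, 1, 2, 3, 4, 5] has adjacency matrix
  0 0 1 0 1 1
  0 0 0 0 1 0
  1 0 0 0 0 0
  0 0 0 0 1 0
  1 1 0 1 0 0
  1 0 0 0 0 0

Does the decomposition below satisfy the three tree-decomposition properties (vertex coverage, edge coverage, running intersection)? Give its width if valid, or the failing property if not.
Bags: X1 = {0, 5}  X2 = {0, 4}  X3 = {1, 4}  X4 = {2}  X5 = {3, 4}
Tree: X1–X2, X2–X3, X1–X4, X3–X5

No — edge (0,2) lies in no bag.

A tree decomposition must satisfy three properties: every vertex lies in some bag; for every edge, both endpoints lie together in some bag; and for every vertex, the bags containing it form a connected subtree. Here edge (0,2) lies in no bag, so the decomposition is invalid.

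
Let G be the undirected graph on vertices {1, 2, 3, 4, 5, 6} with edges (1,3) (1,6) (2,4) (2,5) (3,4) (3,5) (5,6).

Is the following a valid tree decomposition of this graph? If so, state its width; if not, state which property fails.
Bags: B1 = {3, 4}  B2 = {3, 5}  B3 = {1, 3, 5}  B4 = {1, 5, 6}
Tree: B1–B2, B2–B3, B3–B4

No — vertex 2 appears in no bag.

A tree decomposition must satisfy three properties: every vertex lies in some bag; for every edge, both endpoints lie together in some bag; and for every vertex, the bags containing it form a connected subtree. Here vertex 2 appears in no bag, so the decomposition is invalid.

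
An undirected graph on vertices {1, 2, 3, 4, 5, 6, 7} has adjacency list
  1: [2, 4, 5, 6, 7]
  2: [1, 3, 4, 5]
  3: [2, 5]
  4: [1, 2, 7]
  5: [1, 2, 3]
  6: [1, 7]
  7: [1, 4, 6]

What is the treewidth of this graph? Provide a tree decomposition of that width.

Each bag holds 3 vertices, so the decomposition has width 2, which upper-bounds the treewidth. Conversely, {1, 2, 4} is a clique of size 3, and the vertices of any clique must share a bag in every tree decomposition; so some bag has ≥ 3 vertices and tw(G) ≥ 2. Therefore the treewidth is 2.

Treewidth 2.
Bags: B1 = {1, 2, 5}  B2 = {1, 2, 4}  B3 = {2, 3, 5}  B4 = {1, 4, 7}  B5 = {1, 6, 7}
Tree: B1–B2, B1–B3, B2–B4, B4–B5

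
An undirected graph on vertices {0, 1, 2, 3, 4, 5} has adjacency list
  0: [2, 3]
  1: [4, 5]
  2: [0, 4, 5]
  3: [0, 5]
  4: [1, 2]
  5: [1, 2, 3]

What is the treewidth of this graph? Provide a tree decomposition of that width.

Each bag holds 3 vertices, so the decomposition has width 2, which upper-bounds the treewidth. For the lower bound, G contains the cycle 4–1–5–2–4, so G is not a forest; only forests have treewidth ≤ 1, hence tw(G) ≥ 2. The upper and lower bounds meet at 2, so that is the treewidth.

Treewidth 2.
Bags: B1 = {1, 2, 4}  B2 = {1, 2, 5}  B3 = {0, 2, 5}  B4 = {0, 3, 5}
Tree: B1–B2, B2–B3, B3–B4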